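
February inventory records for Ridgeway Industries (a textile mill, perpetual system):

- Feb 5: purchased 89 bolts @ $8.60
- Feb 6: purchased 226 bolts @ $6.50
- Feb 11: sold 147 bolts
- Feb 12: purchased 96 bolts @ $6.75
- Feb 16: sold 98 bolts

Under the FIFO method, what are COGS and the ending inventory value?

COGS = $1,779.40; ending inventory = $1,103.00

Feb 11, 147 sold [FIFO — oldest first]: 89 @ $8.60 + 58 @ $6.50 = $1,142.40
Feb 16, 98 sold [FIFO — oldest first]: 98 @ $6.50 = $637.00
Total COGS = $1,142.40 + $637.00 = $1,779.40
Ending inventory: 70 @ $6.50 + 96 @ $6.75 = $1,103.00
Check: goods available $2,882.40 = COGS $1,779.40 + ending $1,103.00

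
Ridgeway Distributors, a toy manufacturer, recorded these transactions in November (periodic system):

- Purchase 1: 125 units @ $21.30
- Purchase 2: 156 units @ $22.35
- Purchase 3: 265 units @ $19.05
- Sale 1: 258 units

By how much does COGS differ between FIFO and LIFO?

$720.15

FIFO COGS: 125 @ $21.30 + 133 @ $22.35 = $5,635.05
LIFO COGS: 258 @ $19.05 = $4,914.90
Difference = |$5,635.05 − $4,914.90| = $720.15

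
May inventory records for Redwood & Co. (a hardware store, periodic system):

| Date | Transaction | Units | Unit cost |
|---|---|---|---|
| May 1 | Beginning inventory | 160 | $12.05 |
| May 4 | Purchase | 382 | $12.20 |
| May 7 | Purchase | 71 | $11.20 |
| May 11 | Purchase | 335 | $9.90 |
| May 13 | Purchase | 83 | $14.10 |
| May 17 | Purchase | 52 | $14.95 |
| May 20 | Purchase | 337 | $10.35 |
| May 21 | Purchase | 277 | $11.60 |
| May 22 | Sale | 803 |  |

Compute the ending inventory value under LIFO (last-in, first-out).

May 22, 803 sold [LIFO — newest first]: 277 @ $11.60 + 337 @ $10.35 + 52 @ $14.95 + 83 @ $14.10 + 54 @ $9.90 = $9,183.45
Ending inventory: 160 @ $12.05 + 382 @ $12.20 + 71 @ $11.20 + 281 @ $9.90 = $10,165.50

Ending inventory = $10,165.50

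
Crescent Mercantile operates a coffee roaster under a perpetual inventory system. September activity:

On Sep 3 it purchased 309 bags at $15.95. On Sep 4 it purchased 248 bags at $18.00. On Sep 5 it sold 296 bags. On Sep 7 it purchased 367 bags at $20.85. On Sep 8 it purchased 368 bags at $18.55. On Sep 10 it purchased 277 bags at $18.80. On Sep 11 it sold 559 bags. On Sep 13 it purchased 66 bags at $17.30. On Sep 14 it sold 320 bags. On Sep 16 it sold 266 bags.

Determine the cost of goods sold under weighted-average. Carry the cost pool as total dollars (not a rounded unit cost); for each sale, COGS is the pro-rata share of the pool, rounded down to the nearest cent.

After Sep 3: 309 on hand, pool $4,928.55 (≈ $15.9500 each)
After Sep 4: 557 on hand, pool $9,392.55 (≈ $16.8627 each)
Sep 5, sell 296: 296/557 × $9,392.55 → $4,991.37
After Sep 7: 628 on hand, pool $12,053.13 (≈ $19.1929 each)
After Sep 8: 996 on hand, pool $18,879.53 (≈ $18.9554 each)
After Sep 10: 1273 on hand, pool $24,087.13 (≈ $18.9215 each)
Sep 11, sell 559: 559/1273 × $24,087.13 → $10,577.14
After Sep 13: 780 on hand, pool $14,651.79 (≈ $18.7843 each)
Sep 14, sell 320: 320/780 × $14,651.79 → $6,010.99
Sep 16, sell 266: 266/460 × $8,640.80 → $4,996.63
Total COGS = $4,991.37 + $10,577.14 + $6,010.99 + $4,996.63 = $26,576.13
Ending inventory (cost pool remaining) = $3,644.17

COGS = $26,576.13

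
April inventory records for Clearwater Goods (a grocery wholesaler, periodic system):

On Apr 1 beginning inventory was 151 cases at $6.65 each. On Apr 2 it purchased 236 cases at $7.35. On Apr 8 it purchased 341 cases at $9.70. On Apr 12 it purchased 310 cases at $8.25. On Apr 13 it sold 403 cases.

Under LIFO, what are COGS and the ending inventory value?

COGS = $3,459.60; ending inventory = $5,144.35

Apr 13, 403 sold [LIFO — newest first]: 310 @ $8.25 + 93 @ $9.70 = $3,459.60
Ending inventory: 151 @ $6.65 + 236 @ $7.35 + 248 @ $9.70 = $5,144.35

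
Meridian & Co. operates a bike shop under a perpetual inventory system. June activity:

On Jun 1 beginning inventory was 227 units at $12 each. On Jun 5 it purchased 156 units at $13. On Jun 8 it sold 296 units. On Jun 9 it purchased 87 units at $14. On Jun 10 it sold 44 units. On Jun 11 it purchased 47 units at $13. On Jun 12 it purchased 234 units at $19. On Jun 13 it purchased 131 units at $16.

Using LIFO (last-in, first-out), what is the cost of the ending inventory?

Ending inventory = $8,799

Jun 8, 296 sold [LIFO — newest first]: 156 @ $13 + 140 @ $12 = $3,708
Jun 10, 44 sold [LIFO — newest first]: 44 @ $14 = $616
Total COGS = $3,708 + $616 = $4,324
Ending inventory: 87 @ $12 + 43 @ $14 + 47 @ $13 + 234 @ $19 + 131 @ $16 = $8,799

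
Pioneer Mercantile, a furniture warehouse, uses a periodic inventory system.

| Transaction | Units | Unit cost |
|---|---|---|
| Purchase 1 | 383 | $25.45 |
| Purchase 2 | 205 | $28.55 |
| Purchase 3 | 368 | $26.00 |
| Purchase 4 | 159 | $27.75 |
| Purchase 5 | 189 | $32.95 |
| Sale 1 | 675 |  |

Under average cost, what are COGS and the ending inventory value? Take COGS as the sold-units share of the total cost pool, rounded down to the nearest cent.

Sale 1, sell 675: 675/1304 × $35,807.90 → $18,535.53
Ending inventory (cost pool remaining) = $17,272.37

COGS = $18,535.53; ending inventory = $17,272.37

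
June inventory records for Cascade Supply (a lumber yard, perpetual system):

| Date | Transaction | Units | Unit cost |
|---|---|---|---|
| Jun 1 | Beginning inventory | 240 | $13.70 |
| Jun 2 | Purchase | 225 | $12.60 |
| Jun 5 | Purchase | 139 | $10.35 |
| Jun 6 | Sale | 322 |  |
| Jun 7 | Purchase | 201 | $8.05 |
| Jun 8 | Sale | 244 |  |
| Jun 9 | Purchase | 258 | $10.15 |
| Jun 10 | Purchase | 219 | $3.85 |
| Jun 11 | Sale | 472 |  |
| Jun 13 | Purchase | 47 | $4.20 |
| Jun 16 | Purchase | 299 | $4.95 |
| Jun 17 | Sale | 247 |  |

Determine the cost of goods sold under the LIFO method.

COGS = $10,539.15

Jun 6, 322 sold [LIFO — newest first]: 139 @ $10.35 + 183 @ $12.60 = $3,744.45
Jun 8, 244 sold [LIFO — newest first]: 201 @ $8.05 + 42 @ $12.60 + 1 @ $13.70 = $2,160.95
Jun 11, 472 sold [LIFO — newest first]: 219 @ $3.85 + 253 @ $10.15 = $3,411.10
Jun 17, 247 sold [LIFO — newest first]: 247 @ $4.95 = $1,222.65
Total COGS = $3,744.45 + $2,160.95 + $3,411.10 + $1,222.65 = $10,539.15
Ending inventory: 239 @ $13.70 + 5 @ $10.15 + 47 @ $4.20 + 52 @ $4.95 = $3,779.85
Check: goods available $14,319.00 = COGS $10,539.15 + ending $3,779.85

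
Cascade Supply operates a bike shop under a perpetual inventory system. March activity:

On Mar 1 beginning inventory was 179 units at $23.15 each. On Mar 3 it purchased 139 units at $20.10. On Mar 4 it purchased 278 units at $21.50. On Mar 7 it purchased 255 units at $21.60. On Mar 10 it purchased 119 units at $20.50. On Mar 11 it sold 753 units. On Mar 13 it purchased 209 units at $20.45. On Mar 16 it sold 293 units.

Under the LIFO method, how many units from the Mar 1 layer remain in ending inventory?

Mar 11, 753 sold [LIFO — newest first]: 119 @ $20.50 + 255 @ $21.60 + 278 @ $21.50 + 101 @ $20.10 = $15,954.60
Mar 16, 293 sold [LIFO — newest first]: 209 @ $20.45 + 38 @ $20.10 + 46 @ $23.15 = $6,102.75
Total COGS = $15,954.60 + $6,102.75 = $22,057.35
Ending inventory: 133 @ $23.15 = $3,078.95
Check: goods available $25,136.30 = COGS $22,057.35 + ending $3,078.95

133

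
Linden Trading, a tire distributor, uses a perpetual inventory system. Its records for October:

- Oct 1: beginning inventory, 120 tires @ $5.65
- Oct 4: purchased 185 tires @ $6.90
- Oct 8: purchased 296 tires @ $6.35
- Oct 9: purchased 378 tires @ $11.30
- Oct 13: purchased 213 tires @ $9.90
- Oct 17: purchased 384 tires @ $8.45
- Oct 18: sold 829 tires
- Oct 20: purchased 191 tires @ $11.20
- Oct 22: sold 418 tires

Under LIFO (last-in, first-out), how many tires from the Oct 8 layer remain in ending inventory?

215

Oct 18, 829 sold [LIFO — newest first]: 384 @ $8.45 + 213 @ $9.90 + 232 @ $11.30 = $7,975.10
Oct 22, 418 sold [LIFO — newest first]: 191 @ $11.20 + 146 @ $11.30 + 81 @ $6.35 = $4,303.35
Total COGS = $7,975.10 + $4,303.35 = $12,278.45
Ending inventory: 120 @ $5.65 + 185 @ $6.90 + 215 @ $6.35 = $3,319.75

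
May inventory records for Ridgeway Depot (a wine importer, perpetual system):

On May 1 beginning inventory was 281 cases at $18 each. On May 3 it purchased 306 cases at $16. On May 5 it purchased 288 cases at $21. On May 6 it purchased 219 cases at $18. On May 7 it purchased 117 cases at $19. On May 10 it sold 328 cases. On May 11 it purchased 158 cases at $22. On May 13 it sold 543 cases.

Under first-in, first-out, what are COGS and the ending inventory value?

May 10, 328 sold [FIFO — oldest first]: 281 @ $18 + 47 @ $16 = $5,810
May 13, 543 sold [FIFO — oldest first]: 259 @ $16 + 284 @ $21 = $10,108
Total COGS = $5,810 + $10,108 = $15,918
Ending inventory: 4 @ $21 + 219 @ $18 + 117 @ $19 + 158 @ $22 = $9,725
Check: goods available $25,643 = COGS $15,918 + ending $9,725

COGS = $15,918; ending inventory = $9,725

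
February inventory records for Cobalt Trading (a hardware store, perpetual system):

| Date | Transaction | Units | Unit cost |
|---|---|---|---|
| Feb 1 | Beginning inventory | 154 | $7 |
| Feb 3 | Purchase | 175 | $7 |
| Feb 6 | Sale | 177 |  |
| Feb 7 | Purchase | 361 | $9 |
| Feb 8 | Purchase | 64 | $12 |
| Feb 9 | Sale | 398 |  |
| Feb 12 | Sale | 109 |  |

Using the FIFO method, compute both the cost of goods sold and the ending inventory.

Feb 6, 177 sold [FIFO — oldest first]: 154 @ $7 + 23 @ $7 = $1,239
Feb 9, 398 sold [FIFO — oldest first]: 152 @ $7 + 246 @ $9 = $3,278
Feb 12, 109 sold [FIFO — oldest first]: 109 @ $9 = $981
Total COGS = $1,239 + $3,278 + $981 = $5,498
Ending inventory: 6 @ $9 + 64 @ $12 = $822
Check: goods available $6,320 = COGS $5,498 + ending $822

COGS = $5,498; ending inventory = $822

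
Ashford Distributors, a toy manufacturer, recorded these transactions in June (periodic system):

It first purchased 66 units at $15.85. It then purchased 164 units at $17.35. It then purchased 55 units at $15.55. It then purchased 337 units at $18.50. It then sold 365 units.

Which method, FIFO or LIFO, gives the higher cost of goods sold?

LIFO

FIFO COGS: 66 @ $15.85 + 164 @ $17.35 + 55 @ $15.55 + 80 @ $18.50 = $6,226.75
LIFO COGS: 337 @ $18.50 + 28 @ $15.55 = $6,669.90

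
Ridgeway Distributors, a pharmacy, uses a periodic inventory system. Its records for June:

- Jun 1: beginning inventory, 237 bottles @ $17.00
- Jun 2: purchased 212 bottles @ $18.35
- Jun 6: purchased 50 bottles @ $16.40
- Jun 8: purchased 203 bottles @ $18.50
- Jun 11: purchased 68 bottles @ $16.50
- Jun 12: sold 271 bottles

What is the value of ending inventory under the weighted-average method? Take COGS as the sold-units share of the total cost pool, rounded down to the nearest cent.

Ending inventory = $8,824.33

Jun 12, sell 271: 271/770 × $13,616.70 → $4,792.37
Ending inventory (cost pool remaining) = $8,824.33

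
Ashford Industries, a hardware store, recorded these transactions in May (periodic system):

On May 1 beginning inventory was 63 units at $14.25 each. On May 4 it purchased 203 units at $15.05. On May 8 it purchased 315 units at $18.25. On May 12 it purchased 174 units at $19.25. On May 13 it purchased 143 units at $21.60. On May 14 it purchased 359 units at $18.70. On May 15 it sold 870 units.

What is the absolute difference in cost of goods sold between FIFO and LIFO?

FIFO COGS: 63 @ $14.25 + 203 @ $15.05 + 315 @ $18.25 + 174 @ $19.25 + 115 @ $21.60 = $15,535.15
LIFO COGS: 359 @ $18.70 + 143 @ $21.60 + 174 @ $19.25 + 194 @ $18.25 = $16,692.10
Difference = |$15,535.15 − $16,692.10| = $1,156.95

$1,156.95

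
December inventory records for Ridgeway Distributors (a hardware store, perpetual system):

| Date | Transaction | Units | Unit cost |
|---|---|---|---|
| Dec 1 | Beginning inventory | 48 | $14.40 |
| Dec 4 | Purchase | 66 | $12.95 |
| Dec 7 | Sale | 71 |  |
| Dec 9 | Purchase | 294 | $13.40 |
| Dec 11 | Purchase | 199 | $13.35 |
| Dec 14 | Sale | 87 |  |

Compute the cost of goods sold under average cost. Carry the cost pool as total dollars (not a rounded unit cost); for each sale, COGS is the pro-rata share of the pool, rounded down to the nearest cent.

COGS = $2,128.09

After Dec 1: 48 on hand, pool $691.20 (≈ $14.4000 each)
After Dec 4: 114 on hand, pool $1,545.90 (≈ $13.5605 each)
Dec 7, sell 71: 71/114 × $1,545.90 → $962.79
After Dec 9: 337 on hand, pool $4,522.71 (≈ $13.4205 each)
After Dec 11: 536 on hand, pool $7,179.36 (≈ $13.3943 each)
Dec 14, sell 87: 87/536 × $7,179.36 → $1,165.30
Total COGS = $962.79 + $1,165.30 = $2,128.09
Ending inventory (cost pool remaining) = $6,014.06
Check: goods available $8,142.15 = COGS $2,128.09 + ending $6,014.06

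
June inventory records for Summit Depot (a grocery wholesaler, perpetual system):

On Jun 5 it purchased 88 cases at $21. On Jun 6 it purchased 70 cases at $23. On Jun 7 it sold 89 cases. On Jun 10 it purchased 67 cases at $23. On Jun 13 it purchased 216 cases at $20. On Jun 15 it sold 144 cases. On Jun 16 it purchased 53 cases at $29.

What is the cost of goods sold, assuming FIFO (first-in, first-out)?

Jun 7, 89 sold [FIFO — oldest first]: 88 @ $21 + 1 @ $23 = $1,871
Jun 15, 144 sold [FIFO — oldest first]: 69 @ $23 + 67 @ $23 + 8 @ $20 = $3,288
Total COGS = $1,871 + $3,288 = $5,159
Ending inventory: 208 @ $20 + 53 @ $29 = $5,697

COGS = $5,159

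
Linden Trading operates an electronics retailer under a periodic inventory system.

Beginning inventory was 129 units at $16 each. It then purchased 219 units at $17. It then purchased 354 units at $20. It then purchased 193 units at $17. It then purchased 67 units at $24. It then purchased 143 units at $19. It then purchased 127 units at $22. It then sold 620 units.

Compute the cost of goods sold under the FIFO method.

COGS = $11,227

Sale 1 (620) [FIFO — oldest first]: 129 @ $16 + 219 @ $17 + 272 @ $20 = $11,227
Ending inventory: 82 @ $20 + 193 @ $17 + 67 @ $24 + 143 @ $19 + 127 @ $22 = $12,040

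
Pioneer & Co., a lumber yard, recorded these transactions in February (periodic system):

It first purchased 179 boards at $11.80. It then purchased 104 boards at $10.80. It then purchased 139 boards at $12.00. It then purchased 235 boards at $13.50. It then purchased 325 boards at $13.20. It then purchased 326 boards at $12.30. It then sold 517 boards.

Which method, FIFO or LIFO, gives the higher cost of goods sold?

FIFO COGS: 179 @ $11.80 + 104 @ $10.80 + 139 @ $12.00 + 95 @ $13.50 = $6,185.90
LIFO COGS: 326 @ $12.30 + 191 @ $13.20 = $6,531.00

LIFO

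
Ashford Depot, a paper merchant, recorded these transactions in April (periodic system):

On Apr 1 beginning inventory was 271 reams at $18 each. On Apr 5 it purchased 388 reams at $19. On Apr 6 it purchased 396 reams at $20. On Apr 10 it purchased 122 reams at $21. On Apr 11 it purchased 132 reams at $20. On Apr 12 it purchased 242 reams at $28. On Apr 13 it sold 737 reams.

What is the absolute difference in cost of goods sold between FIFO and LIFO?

FIFO COGS: 271 @ $18 + 388 @ $19 + 78 @ $20 = $13,810
LIFO COGS: 242 @ $28 + 132 @ $20 + 122 @ $21 + 241 @ $20 = $16,798
Difference = |$13,810 − $16,798| = $2,988

$2,988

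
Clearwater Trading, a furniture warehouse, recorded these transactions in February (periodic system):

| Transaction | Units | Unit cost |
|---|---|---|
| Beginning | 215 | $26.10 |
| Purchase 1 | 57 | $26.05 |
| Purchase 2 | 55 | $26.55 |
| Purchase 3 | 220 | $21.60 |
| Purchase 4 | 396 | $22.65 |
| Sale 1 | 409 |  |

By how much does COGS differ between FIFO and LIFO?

FIFO COGS: 215 @ $26.10 + 57 @ $26.05 + 55 @ $26.55 + 82 @ $21.60 = $10,327.80
LIFO COGS: 396 @ $22.65 + 13 @ $21.60 = $9,250.20
Difference = |$10,327.80 − $9,250.20| = $1,077.60

$1,077.60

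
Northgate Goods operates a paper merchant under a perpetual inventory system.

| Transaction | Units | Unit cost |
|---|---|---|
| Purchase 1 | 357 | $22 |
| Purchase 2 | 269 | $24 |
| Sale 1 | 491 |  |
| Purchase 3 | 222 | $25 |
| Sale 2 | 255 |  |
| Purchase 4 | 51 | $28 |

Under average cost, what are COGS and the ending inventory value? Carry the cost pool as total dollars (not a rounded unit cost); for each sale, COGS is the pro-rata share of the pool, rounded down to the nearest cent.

COGS = $17,392.56; ending inventory = $3,895.44

After Purchase 1: 357 on hand, pool $7,854.00 (≈ $22.0000 each)
After Purchase 2: 626 on hand, pool $14,310.00 (≈ $22.8594 each)
Sale 1, sell 491: 491/626 × $14,310.00 → $11,223.97
After Purchase 3: 357 on hand, pool $8,636.03 (≈ $24.1906 each)
Sale 2, sell 255: 255/357 × $8,636.03 → $6,168.59
After Purchase 4: 153 on hand, pool $3,895.44 (≈ $25.4604 each)
Total COGS = $11,223.97 + $6,168.59 = $17,392.56
Ending inventory (cost pool remaining) = $3,895.44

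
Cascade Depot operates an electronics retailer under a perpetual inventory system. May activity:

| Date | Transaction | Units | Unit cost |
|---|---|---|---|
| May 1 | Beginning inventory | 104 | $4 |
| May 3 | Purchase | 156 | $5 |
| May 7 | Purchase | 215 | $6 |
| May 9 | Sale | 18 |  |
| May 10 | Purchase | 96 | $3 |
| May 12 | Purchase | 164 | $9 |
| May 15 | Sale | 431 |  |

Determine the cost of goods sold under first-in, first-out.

May 9, 18 sold [FIFO — oldest first]: 18 @ $4 = $72
May 15, 431 sold [FIFO — oldest first]: 86 @ $4 + 156 @ $5 + 189 @ $6 = $2,258
Total COGS = $72 + $2,258 = $2,330
Ending inventory: 26 @ $6 + 96 @ $3 + 164 @ $9 = $1,920

COGS = $2,330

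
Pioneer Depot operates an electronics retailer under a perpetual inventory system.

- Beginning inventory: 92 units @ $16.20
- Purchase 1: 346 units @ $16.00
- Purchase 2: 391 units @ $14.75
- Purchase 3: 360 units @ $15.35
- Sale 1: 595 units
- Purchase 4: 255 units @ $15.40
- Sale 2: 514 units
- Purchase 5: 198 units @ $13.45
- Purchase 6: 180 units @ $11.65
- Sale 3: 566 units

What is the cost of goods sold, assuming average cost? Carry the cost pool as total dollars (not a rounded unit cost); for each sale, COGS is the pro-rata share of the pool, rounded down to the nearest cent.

COGS = $24,961.34

After Beginning: 92 on hand, pool $1,490.40 (≈ $16.2000 each)
After Purchase 1: 438 on hand, pool $7,026.40 (≈ $16.0420 each)
After Purchase 2: 829 on hand, pool $12,793.65 (≈ $15.4326 each)
After Purchase 3: 1189 on hand, pool $18,319.65 (≈ $15.4076 each)
Sale 1, sell 595: 595/1189 × $18,319.65 → $9,167.52
After Purchase 4: 849 on hand, pool $13,079.13 (≈ $15.4053 each)
Sale 2, sell 514: 514/849 × $13,079.13 → $7,918.34
After Purchase 5: 533 on hand, pool $7,823.89 (≈ $14.6790 each)
After Purchase 6: 713 on hand, pool $9,920.89 (≈ $13.9143 each)
Sale 3, sell 566: 566/713 × $9,920.89 → $7,875.48
Total COGS = $9,167.52 + $7,918.34 + $7,875.48 = $24,961.34
Ending inventory (cost pool remaining) = $2,045.41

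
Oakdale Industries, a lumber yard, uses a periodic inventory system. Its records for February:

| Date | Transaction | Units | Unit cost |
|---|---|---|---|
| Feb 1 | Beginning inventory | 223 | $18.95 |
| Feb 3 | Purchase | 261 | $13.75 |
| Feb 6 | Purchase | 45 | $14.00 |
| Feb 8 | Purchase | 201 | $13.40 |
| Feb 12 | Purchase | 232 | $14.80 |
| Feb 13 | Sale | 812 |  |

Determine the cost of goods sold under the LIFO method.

COGS = $11,729.10

Feb 13, 812 sold [LIFO — newest first]: 232 @ $14.80 + 201 @ $13.40 + 45 @ $14.00 + 261 @ $13.75 + 73 @ $18.95 = $11,729.10
Ending inventory: 150 @ $18.95 = $2,842.50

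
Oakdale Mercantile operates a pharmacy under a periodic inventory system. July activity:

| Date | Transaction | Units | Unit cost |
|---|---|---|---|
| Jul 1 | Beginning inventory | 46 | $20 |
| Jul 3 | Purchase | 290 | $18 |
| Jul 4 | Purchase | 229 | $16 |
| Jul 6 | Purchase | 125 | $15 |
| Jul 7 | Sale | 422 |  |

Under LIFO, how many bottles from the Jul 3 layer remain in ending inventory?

222

Jul 7, 422 sold [LIFO — newest first]: 125 @ $15 + 229 @ $16 + 68 @ $18 = $6,763
Ending inventory: 46 @ $20 + 222 @ $18 = $4,916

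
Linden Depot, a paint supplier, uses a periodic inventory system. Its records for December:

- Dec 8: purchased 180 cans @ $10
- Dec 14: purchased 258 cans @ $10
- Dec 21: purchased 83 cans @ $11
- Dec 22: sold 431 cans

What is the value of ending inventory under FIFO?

Dec 22, 431 sold [FIFO — oldest first]: 180 @ $10 + 251 @ $10 = $4,310
Ending inventory: 7 @ $10 + 83 @ $11 = $983

Ending inventory = $983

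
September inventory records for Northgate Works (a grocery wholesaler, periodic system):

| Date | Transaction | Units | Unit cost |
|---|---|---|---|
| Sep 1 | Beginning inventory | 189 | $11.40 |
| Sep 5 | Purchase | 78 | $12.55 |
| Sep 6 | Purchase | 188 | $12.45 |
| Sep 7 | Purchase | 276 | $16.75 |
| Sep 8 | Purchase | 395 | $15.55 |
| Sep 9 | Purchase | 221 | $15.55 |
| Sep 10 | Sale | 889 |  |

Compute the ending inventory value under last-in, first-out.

Sep 10, 889 sold [LIFO — newest first]: 221 @ $15.55 + 395 @ $15.55 + 273 @ $16.75 = $14,151.55
Ending inventory: 189 @ $11.40 + 78 @ $12.55 + 188 @ $12.45 + 3 @ $16.75 = $5,524.35
Check: goods available $19,675.90 = COGS $14,151.55 + ending $5,524.35

Ending inventory = $5,524.35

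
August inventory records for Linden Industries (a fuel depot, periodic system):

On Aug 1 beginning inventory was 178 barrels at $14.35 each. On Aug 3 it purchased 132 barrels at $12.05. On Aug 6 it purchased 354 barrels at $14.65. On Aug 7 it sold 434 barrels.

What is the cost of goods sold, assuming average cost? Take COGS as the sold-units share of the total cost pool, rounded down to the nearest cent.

Aug 7, sell 434: 434/664 × $9,331.00 → $6,098.87
Ending inventory (cost pool remaining) = $3,232.13
Check: goods available $9,331.00 = COGS $6,098.87 + ending $3,232.13

COGS = $6,098.87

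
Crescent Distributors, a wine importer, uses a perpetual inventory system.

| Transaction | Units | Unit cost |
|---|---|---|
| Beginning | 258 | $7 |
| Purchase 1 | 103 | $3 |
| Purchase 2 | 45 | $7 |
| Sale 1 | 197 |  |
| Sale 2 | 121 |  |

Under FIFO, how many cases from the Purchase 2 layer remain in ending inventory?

Sale 1 (197) [FIFO — oldest first]: 197 @ $7 = $1,379
Sale 2 (121) [FIFO — oldest first]: 61 @ $7 + 60 @ $3 = $607
Total COGS = $1,379 + $607 = $1,986
Ending inventory: 43 @ $3 + 45 @ $7 = $444

45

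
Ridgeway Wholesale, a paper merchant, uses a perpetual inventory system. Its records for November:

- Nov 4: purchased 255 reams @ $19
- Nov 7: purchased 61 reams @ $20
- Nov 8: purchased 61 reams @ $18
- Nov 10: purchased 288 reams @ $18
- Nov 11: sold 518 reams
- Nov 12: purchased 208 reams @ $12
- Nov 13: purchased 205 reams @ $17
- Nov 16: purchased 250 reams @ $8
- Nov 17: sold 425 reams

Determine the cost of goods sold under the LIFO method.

Nov 11, 518 sold [LIFO — newest first]: 288 @ $18 + 61 @ $18 + 61 @ $20 + 108 @ $19 = $9,554
Nov 17, 425 sold [LIFO — newest first]: 250 @ $8 + 175 @ $17 = $4,975
Total COGS = $9,554 + $4,975 = $14,529
Ending inventory: 147 @ $19 + 208 @ $12 + 30 @ $17 = $5,799

COGS = $14,529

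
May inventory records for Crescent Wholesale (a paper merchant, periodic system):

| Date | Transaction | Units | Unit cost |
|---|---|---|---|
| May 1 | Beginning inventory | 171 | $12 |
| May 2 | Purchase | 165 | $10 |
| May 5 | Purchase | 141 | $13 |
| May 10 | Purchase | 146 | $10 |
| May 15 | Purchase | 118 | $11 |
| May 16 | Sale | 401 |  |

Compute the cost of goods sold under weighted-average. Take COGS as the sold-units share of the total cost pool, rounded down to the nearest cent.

May 16, sell 401: 401/741 × $8,293.00 → $4,487.84
Ending inventory (cost pool remaining) = $3,805.16

COGS = $4,487.84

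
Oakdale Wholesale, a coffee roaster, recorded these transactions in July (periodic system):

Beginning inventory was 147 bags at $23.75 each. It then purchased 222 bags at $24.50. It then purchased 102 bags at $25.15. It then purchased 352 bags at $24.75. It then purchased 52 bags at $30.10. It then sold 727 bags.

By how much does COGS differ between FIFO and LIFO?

$425.45

FIFO COGS: 147 @ $23.75 + 222 @ $24.50 + 102 @ $25.15 + 256 @ $24.75 = $17,831.55
LIFO COGS: 52 @ $30.10 + 352 @ $24.75 + 102 @ $25.15 + 221 @ $24.50 = $18,257.00
Difference = |$17,831.55 − $18,257.00| = $425.45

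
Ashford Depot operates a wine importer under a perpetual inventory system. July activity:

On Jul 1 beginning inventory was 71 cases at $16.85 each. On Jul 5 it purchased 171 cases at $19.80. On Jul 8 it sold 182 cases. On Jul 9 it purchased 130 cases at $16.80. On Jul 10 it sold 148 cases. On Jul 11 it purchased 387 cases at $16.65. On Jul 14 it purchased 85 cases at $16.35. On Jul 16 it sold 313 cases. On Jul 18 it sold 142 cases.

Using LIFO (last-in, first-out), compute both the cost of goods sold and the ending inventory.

COGS = $13,608.70; ending inventory = $990.75

Jul 8, 182 sold [LIFO — newest first]: 171 @ $19.80 + 11 @ $16.85 = $3,571.15
Jul 10, 148 sold [LIFO — newest first]: 130 @ $16.80 + 18 @ $16.85 = $2,487.30
Jul 16, 313 sold [LIFO — newest first]: 85 @ $16.35 + 228 @ $16.65 = $5,185.95
Jul 18, 142 sold [LIFO — newest first]: 142 @ $16.65 = $2,364.30
Total COGS = $3,571.15 + $2,487.30 + $5,185.95 + $2,364.30 = $13,608.70
Ending inventory: 42 @ $16.85 + 17 @ $16.65 = $990.75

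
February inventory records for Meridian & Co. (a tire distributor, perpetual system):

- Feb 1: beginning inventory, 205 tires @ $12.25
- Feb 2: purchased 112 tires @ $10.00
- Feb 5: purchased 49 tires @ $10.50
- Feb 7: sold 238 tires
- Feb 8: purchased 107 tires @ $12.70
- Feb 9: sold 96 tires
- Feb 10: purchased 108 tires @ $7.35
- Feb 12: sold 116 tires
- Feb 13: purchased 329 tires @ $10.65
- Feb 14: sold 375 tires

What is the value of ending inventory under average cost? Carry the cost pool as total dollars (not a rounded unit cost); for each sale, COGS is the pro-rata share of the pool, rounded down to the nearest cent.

After Feb 1: 205 on hand, pool $2,511.25 (≈ $12.2500 each)
After Feb 2: 317 on hand, pool $3,631.25 (≈ $11.4550 each)
After Feb 5: 366 on hand, pool $4,145.75 (≈ $11.3272 each)
Feb 7, sell 238: 238/366 × $4,145.75 → $2,695.87
After Feb 8: 235 on hand, pool $2,808.78 (≈ $11.9523 each)
Feb 9, sell 96: 96/235 × $2,808.78 → $1,147.41
After Feb 10: 247 on hand, pool $2,455.17 (≈ $9.9400 each)
Feb 12, sell 116: 116/247 × $2,455.17 → $1,153.03
After Feb 13: 460 on hand, pool $4,805.99 (≈ $10.4478 each)
Feb 14, sell 375: 375/460 × $4,805.99 → $3,917.92
Total COGS = $2,695.87 + $1,147.41 + $1,153.03 + $3,917.92 = $8,914.23
Ending inventory (cost pool remaining) = $888.07

Ending inventory = $888.07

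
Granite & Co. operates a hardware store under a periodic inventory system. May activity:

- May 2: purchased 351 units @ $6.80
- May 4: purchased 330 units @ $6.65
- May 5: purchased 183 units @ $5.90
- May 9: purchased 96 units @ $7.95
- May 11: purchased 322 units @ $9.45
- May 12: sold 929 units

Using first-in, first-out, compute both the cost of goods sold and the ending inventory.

May 12, 929 sold [FIFO — oldest first]: 351 @ $6.80 + 330 @ $6.65 + 183 @ $5.90 + 65 @ $7.95 = $6,177.75
Ending inventory: 31 @ $7.95 + 322 @ $9.45 = $3,289.35

COGS = $6,177.75; ending inventory = $3,289.35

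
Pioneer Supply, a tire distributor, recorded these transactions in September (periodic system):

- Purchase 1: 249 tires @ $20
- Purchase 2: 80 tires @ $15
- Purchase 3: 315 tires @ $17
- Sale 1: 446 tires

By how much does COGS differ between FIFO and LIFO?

FIFO COGS: 249 @ $20 + 80 @ $15 + 117 @ $17 = $8,169
LIFO COGS: 315 @ $17 + 80 @ $15 + 51 @ $20 = $7,575
Difference = |$8,169 − $7,575| = $594

$594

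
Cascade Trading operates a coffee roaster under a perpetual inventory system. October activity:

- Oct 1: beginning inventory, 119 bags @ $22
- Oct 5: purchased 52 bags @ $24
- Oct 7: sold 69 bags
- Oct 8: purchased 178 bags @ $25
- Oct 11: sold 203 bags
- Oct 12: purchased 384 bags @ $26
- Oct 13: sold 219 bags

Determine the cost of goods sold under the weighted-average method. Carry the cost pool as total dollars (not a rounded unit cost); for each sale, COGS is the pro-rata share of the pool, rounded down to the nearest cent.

COGS = $12,083.63

After Oct 1: 119 on hand, pool $2,618.00 (≈ $22.0000 each)
After Oct 5: 171 on hand, pool $3,866.00 (≈ $22.6082 each)
Oct 7, sell 69: 69/171 × $3,866.00 → $1,559.96
After Oct 8: 280 on hand, pool $6,756.04 (≈ $24.1287 each)
Oct 11, sell 203: 203/280 × $6,756.04 → $4,898.12
After Oct 12: 461 on hand, pool $11,841.92 (≈ $25.6875 each)
Oct 13, sell 219: 219/461 × $11,841.92 → $5,625.55
Total COGS = $1,559.96 + $4,898.12 + $5,625.55 = $12,083.63
Ending inventory (cost pool remaining) = $6,216.37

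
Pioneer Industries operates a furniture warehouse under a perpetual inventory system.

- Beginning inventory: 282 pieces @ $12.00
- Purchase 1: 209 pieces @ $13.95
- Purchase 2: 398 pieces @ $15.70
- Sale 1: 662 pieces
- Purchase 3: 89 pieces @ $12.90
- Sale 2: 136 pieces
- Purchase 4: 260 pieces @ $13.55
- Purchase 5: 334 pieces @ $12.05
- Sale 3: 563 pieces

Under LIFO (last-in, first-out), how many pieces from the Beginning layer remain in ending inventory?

180

Sale 1 (662) [LIFO — newest first]: 398 @ $15.70 + 209 @ $13.95 + 55 @ $12.00 = $9,824.15
Sale 2 (136) [LIFO — newest first]: 89 @ $12.90 + 47 @ $12.00 = $1,712.10
Sale 3 (563) [LIFO — newest first]: 334 @ $12.05 + 229 @ $13.55 = $7,127.65
Total COGS = $9,824.15 + $1,712.10 + $7,127.65 = $18,663.90
Ending inventory: 180 @ $12.00 + 31 @ $13.55 = $2,580.05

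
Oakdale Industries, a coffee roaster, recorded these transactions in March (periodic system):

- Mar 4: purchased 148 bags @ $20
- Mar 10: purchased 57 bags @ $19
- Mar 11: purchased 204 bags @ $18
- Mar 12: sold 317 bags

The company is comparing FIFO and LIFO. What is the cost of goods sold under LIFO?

COGS = $5,875

FIFO COGS: 148 @ $20 + 57 @ $19 + 112 @ $18 = $6,059
LIFO COGS: 204 @ $18 + 57 @ $19 + 56 @ $20 = $5,875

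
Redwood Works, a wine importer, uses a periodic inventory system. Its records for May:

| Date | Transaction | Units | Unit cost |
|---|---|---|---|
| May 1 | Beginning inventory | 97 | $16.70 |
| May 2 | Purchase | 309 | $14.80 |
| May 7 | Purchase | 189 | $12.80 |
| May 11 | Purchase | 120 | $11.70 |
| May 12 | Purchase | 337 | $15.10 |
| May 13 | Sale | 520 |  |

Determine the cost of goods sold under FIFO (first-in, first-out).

May 13, 520 sold [FIFO — oldest first]: 97 @ $16.70 + 309 @ $14.80 + 114 @ $12.80 = $7,652.30
Ending inventory: 75 @ $12.80 + 120 @ $11.70 + 337 @ $15.10 = $7,452.70
Check: goods available $15,105.00 = COGS $7,652.30 + ending $7,452.70

COGS = $7,652.30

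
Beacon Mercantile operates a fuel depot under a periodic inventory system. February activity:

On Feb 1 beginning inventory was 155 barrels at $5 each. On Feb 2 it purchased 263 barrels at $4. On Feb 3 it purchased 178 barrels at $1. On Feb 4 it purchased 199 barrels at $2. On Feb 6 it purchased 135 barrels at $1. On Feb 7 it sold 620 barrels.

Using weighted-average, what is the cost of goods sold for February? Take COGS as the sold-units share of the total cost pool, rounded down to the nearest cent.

Feb 7, sell 620: 620/930 × $2,538.00 → $1,692.00
Ending inventory (cost pool remaining) = $846.00

COGS = $1,692.00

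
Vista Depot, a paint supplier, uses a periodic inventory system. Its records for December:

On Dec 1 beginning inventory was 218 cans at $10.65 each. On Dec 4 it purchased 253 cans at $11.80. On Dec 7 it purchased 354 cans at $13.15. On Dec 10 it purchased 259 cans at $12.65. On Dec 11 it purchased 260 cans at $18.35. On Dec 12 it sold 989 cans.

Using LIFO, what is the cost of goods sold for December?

COGS = $14,071.25

Dec 12, 989 sold [LIFO — newest first]: 260 @ $18.35 + 259 @ $12.65 + 354 @ $13.15 + 116 @ $11.80 = $14,071.25
Ending inventory: 218 @ $10.65 + 137 @ $11.80 = $3,938.30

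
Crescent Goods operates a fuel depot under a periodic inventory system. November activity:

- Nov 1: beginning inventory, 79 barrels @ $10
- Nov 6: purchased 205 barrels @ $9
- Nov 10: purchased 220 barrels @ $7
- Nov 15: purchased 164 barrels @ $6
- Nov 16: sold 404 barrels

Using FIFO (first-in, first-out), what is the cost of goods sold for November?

Nov 16, 404 sold [FIFO — oldest first]: 79 @ $10 + 205 @ $9 + 120 @ $7 = $3,475
Ending inventory: 100 @ $7 + 164 @ $6 = $1,684
Check: goods available $5,159 = COGS $3,475 + ending $1,684

COGS = $3,475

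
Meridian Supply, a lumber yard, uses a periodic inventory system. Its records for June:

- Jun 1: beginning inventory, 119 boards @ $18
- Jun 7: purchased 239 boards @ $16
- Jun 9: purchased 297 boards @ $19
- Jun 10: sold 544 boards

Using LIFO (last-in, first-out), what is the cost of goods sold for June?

COGS = $9,611

Jun 10, 544 sold [LIFO — newest first]: 297 @ $19 + 239 @ $16 + 8 @ $18 = $9,611
Ending inventory: 111 @ $18 = $1,998
Check: goods available $11,609 = COGS $9,611 + ending $1,998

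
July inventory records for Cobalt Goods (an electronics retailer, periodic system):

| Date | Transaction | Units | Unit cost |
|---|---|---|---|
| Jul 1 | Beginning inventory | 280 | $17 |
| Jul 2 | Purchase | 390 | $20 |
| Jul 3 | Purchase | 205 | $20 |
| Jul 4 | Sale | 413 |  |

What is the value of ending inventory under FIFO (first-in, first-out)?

Ending inventory = $9,240

Jul 4, 413 sold [FIFO — oldest first]: 280 @ $17 + 133 @ $20 = $7,420
Ending inventory: 257 @ $20 + 205 @ $20 = $9,240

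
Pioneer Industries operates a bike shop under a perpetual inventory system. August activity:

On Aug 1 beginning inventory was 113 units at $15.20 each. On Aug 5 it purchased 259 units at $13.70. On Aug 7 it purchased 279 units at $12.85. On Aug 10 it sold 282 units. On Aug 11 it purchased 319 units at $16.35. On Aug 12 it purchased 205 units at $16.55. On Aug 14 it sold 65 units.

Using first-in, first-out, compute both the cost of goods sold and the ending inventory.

Aug 10, 282 sold [FIFO — oldest first]: 113 @ $15.20 + 169 @ $13.70 = $4,032.90
Aug 14, 65 sold [FIFO — oldest first]: 65 @ $13.70 = $890.50
Total COGS = $4,032.90 + $890.50 = $4,923.40
Ending inventory: 25 @ $13.70 + 279 @ $12.85 + 319 @ $16.35 + 205 @ $16.55 = $12,536.05

COGS = $4,923.40; ending inventory = $12,536.05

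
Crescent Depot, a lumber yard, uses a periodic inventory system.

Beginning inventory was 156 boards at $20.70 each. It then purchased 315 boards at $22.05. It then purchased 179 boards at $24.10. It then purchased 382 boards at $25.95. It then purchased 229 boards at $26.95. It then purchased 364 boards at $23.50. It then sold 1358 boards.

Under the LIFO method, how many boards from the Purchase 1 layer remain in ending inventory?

Sale 1 (1358) [LIFO — newest first]: 364 @ $23.50 + 229 @ $26.95 + 382 @ $25.95 + 179 @ $24.10 + 204 @ $22.05 = $33,450.55
Ending inventory: 156 @ $20.70 + 111 @ $22.05 = $5,676.75

111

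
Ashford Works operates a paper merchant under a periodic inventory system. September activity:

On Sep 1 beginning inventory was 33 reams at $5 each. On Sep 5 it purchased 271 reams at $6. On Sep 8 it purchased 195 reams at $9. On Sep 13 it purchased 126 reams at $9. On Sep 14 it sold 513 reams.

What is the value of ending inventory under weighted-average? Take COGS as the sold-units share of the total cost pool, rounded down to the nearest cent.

Sep 14, sell 513: 513/625 × $4,680.00 → $3,841.34
Ending inventory (cost pool remaining) = $838.66

Ending inventory = $838.66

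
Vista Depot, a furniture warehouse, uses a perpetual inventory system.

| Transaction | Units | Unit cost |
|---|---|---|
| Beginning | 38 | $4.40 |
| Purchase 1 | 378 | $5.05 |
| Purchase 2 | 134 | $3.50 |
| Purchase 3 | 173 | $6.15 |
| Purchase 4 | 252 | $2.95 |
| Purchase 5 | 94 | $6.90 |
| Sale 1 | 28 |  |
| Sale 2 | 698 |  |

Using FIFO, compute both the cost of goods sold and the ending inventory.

COGS = $3,617.90; ending inventory = $1,383.15

Sale 1 (28) [FIFO — oldest first]: 28 @ $4.40 = $123.20
Sale 2 (698) [FIFO — oldest first]: 10 @ $4.40 + 378 @ $5.05 + 134 @ $3.50 + 173 @ $6.15 + 3 @ $2.95 = $3,494.70
Total COGS = $123.20 + $3,494.70 = $3,617.90
Ending inventory: 249 @ $2.95 + 94 @ $6.90 = $1,383.15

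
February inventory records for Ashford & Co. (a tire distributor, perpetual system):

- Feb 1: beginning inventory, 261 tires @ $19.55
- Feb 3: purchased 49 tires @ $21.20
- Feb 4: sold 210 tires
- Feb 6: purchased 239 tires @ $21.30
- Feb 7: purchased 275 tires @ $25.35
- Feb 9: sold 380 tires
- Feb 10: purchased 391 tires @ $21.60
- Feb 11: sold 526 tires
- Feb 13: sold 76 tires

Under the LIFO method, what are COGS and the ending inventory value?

Feb 4, 210 sold [LIFO — newest first]: 49 @ $21.20 + 161 @ $19.55 = $4,186.35
Feb 9, 380 sold [LIFO — newest first]: 275 @ $25.35 + 105 @ $21.30 = $9,207.75
Feb 11, 526 sold [LIFO — newest first]: 391 @ $21.60 + 134 @ $21.30 + 1 @ $19.55 = $11,319.35
Feb 13, 76 sold [LIFO — newest first]: 76 @ $19.55 = $1,485.80
Total COGS = $4,186.35 + $9,207.75 + $11,319.35 + $1,485.80 = $26,199.25
Ending inventory: 23 @ $19.55 = $449.65

COGS = $26,199.25; ending inventory = $449.65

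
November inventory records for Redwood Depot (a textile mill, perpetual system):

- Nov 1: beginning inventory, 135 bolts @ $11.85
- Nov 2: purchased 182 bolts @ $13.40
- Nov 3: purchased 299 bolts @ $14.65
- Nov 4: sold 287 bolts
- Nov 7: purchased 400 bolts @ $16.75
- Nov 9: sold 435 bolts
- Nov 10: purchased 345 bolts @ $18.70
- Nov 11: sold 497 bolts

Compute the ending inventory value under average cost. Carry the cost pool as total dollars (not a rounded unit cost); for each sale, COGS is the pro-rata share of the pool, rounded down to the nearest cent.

After Nov 1: 135 on hand, pool $1,599.75 (≈ $11.8500 each)
After Nov 2: 317 on hand, pool $4,038.55 (≈ $12.7399 each)
After Nov 3: 616 on hand, pool $8,418.90 (≈ $13.6670 each)
Nov 4, sell 287: 287/616 × $8,418.90 → $3,922.44
After Nov 7: 729 on hand, pool $11,196.46 (≈ $15.3587 each)
Nov 9, sell 435: 435/729 × $11,196.46 → $6,681.01
After Nov 10: 639 on hand, pool $10,966.95 (≈ $17.1627 each)
Nov 11, sell 497: 497/639 × $10,966.95 → $8,529.85
Total COGS = $3,922.44 + $6,681.01 + $8,529.85 = $19,133.30
Ending inventory (cost pool remaining) = $2,437.10

Ending inventory = $2,437.10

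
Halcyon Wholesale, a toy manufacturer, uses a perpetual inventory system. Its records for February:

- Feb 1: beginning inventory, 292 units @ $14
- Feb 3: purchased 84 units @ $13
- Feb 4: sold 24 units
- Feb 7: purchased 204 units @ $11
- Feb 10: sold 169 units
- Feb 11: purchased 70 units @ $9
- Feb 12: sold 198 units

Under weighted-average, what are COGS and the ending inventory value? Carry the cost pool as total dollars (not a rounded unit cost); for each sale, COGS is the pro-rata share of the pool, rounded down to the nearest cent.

After Feb 1: 292 on hand, pool $4,088.00 (≈ $14.0000 each)
After Feb 3: 376 on hand, pool $5,180.00 (≈ $13.7766 each)
Feb 4, sell 24: 24/376 × $5,180.00 → $330.63
After Feb 7: 556 on hand, pool $7,093.37 (≈ $12.7579 each)
Feb 10, sell 169: 169/556 × $7,093.37 → $2,156.07
After Feb 11: 457 on hand, pool $5,567.30 (≈ $12.1823 each)
Feb 12, sell 198: 198/457 × $5,567.30 → $2,412.09
Total COGS = $330.63 + $2,156.07 + $2,412.09 = $4,898.79
Ending inventory (cost pool remaining) = $3,155.21
Check: goods available $8,054.00 = COGS $4,898.79 + ending $3,155.21

COGS = $4,898.79; ending inventory = $3,155.21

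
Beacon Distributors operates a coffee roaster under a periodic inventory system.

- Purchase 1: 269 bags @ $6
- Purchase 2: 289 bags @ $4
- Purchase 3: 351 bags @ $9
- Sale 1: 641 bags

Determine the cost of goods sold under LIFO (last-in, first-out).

COGS = $4,321

Sale 1 (641) [LIFO — newest first]: 351 @ $9 + 289 @ $4 + 1 @ $6 = $4,321
Ending inventory: 268 @ $6 = $1,608
Check: goods available $5,929 = COGS $4,321 + ending $1,608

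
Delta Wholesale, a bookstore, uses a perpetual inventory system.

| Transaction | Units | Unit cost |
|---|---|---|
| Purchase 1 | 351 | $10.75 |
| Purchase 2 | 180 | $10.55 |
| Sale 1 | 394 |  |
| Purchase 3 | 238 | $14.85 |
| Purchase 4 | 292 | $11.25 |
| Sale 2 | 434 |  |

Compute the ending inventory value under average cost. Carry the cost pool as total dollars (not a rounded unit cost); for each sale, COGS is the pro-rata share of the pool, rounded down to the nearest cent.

Ending inventory = $2,893.39

After Purchase 1: 351 on hand, pool $3,773.25 (≈ $10.7500 each)
After Purchase 2: 531 on hand, pool $5,672.25 (≈ $10.6822 each)
Sale 1, sell 394: 394/531 × $5,672.25 → $4,208.78
After Purchase 3: 375 on hand, pool $4,997.77 (≈ $13.3274 each)
After Purchase 4: 667 on hand, pool $8,282.77 (≈ $12.4179 each)
Sale 2, sell 434: 434/667 × $8,282.77 → $5,389.38
Total COGS = $4,208.78 + $5,389.38 = $9,598.16
Ending inventory (cost pool remaining) = $2,893.39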